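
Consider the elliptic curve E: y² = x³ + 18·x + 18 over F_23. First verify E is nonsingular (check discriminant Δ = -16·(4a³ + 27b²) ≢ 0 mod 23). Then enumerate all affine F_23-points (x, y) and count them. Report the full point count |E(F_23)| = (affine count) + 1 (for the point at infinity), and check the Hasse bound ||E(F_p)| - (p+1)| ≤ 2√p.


Affine points = {(0, 8), (0, 15), (2, 4), (2, 19), (4, 4), (4, 19), (5, 7), (5, 16), (7, 2), (7, 21), (9, 9), (9, 14), (10, 5), (10, 18), (11, 11), (11, 12), (14, 1), (14, 22), (15, 11), (15, 12), (16, 3), (16, 20), (17, 4), (17, 19), (20, 11), (20, 12)}; affine count = 26; |E(F_23)| = 27.

Discriminant check: Δ ∝ 4a³ + 27b² = 4·18³ + 27·18² = 4·5832 + 27·324 ≡ 14 (mod 23). Nonzero ⇒ E is nonsingular.
For each x ∈ F_23, compute rhs = x³ + 18·x + 18 mod 23, then count y ∈ F_23 with y² ≡ rhs.
  x = 0: rhs = 18, matching y values: 8, 15 (2 points).
  x = 1: rhs = 14, matching y values: none (0 points).
  x = 2: rhs = 16, matching y values: 4, 19 (2 points).
  x = 3: rhs = 7, matching y values: none (0 points).
  x = 4: rhs = 16, matching y values: 4, 19 (2 points).
  x = 5: rhs = 3, matching y values: 7, 16 (2 points).
  x = 6: rhs = 20, matching y values: none (0 points).
  x = 7: rhs = 4, matching y values: 2, 21 (2 points).
  x = 8: rhs = 7, matching y values: none (0 points).
  x = 9: rhs = 12, matching y values: 9, 14 (2 points).
  x = 10: rhs = 2, matching y values: 5, 18 (2 points).
  x = 11: rhs = 6, matching y values: 11, 12 (2 points).
  x = 12: rhs = 7, matching y values: none (0 points).
  x = 13: rhs = 11, matching y values: none (0 points).
  x = 14: rhs = 1, matching y values: 1, 22 (2 points).
  x = 15: rhs = 6, matching y values: 11, 12 (2 points).
  x = 16: rhs = 9, matching y values: 3, 20 (2 points).
  x = 17: rhs = 16, matching y values: 4, 19 (2 points).
  x = 18: rhs = 10, matching y values: none (0 points).
  x = 19: rhs = 20, matching y values: none (0 points).
  x = 20: rhs = 6, matching y values: 11, 12 (2 points).
  x = 21: rhs = 20, matching y values: none (0 points).
  x = 22: rhs = 22, matching y values: none (0 points).
Total affine count: 26.
Full point count |E(F_23)| = 26 + 1 = 27.
Hasse bound: |27 − (23+1)| = |3| = 3 ≤ 2√23 ≈ 9.5917 ✓.


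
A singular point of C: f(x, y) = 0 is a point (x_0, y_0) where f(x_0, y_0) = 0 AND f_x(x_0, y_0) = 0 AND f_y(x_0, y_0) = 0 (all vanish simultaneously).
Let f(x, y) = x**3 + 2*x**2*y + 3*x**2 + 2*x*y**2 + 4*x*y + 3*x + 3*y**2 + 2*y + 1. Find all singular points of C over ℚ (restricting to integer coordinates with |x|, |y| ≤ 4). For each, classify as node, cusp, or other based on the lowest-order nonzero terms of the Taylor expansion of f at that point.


Singular points: {(-1, 0)}; classification: cusp.

Compute partial derivatives:
  f_x = 3*x**2 + 4*x*y + 6*x + 2*y**2 + 4*y + 3.
  f_y = 2*x**2 + 4*x*y + 4*x + 6*y + 2.
Scan x_0 ∈ {−4, ..., 4}. For each x_0, f_y(x_0, y) is a polynomial in y; find its integer roots y ∈ {−4, ..., 4}, then test f_x and f at those candidates.
  x = -4: f_y(-4, y) = 18 - 10*y; no integer root y with |y| ≤ 4.
  x = -3: f_y(-3, y) = 8 - 6*y; no integer root y with |y| ≤ 4.
  x = -2: f_y(-2, y) = 2 - 2*y; vanishes at y ∈ {1}. (-2, 1): f_x = 1 ≠ 0.
  x = -1: f_y(-1, y) = 2*y; vanishes at y ∈ {0}. (-1, 0): f_x = 0, f = 0 — SINGULAR.
  x = 0: f_y(0, y) = 6*y + 2; no integer root y with |y| ≤ 4.
  x = 1: f_y(1, y) = 10*y + 8; no integer root y with |y| ≤ 4.
  x = 2: f_y(2, y) = 14*y + 18; no integer root y with |y| ≤ 4.
  x = 3: f_y(3, y) = 18*y + 32; no integer root y with |y| ≤ 4.
  x = 4: f_y(4, y) = 22*y + 50; no integer root y with |y| ≤ 4.
Only singular point on the grid: (-1, 0).
Classify: substitute x = -1 + u, y = 0 + v and expand: f = u**3 + 2*u**2*v + 2*u*v**2 + v**2.
No constant or linear terms (consistent with a singular point). Quadratic part: v**2. Cubic part: u**3 + 2*u**2*v + 2*u*v**2.
The quadratic part v**2 is a perfect square, so there is a single (double) tangent line v = 0, i.e. y = 0. Restricting the cubic part to that line (v = 0) leaves u**3 ≠ 0, so f is not divisible by v and the branch is v² ≈ -u**3 to lowest order — this is a cusp.
Classification: cusp.


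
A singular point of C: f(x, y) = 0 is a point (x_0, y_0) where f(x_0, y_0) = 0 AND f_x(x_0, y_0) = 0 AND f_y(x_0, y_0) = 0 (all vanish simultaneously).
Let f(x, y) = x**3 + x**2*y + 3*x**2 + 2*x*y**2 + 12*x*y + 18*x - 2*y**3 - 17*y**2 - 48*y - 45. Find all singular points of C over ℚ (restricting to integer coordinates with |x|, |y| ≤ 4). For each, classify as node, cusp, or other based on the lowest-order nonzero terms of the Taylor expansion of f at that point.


Singular points: {(0, -3)}; classification: cusp.

Compute partial derivatives:
  f_x = 3*x**2 + 2*x*y + 6*x + 2*y**2 + 12*y + 18.
  f_y = x**2 + 4*x*y + 12*x - 6*y**2 - 34*y - 48.
Scan x_0 ∈ {−4, ..., 4}. For each x_0, f_y(x_0, y) is a polynomial in y; find its integer roots y ∈ {−4, ..., 4}, then test f_x and f at those candidates.
  x = -4: f_y(-4, y) = -6*y**2 - 50*y - 80; no integer root y with |y| ≤ 4.
  x = -3: f_y(-3, y) = -6*y**2 - 46*y - 75; no integer root y with |y| ≤ 4.
  x = -2: f_y(-2, y) = -6*y**2 - 42*y - 68; no integer root y with |y| ≤ 4.
  x = -1: f_y(-1, y) = -6*y**2 - 38*y - 59; no integer root y with |y| ≤ 4.
  x = 0: f_y(0, y) = -6*y**2 - 34*y - 48; vanishes at y ∈ {-3}. (0, -3): f_x = 0, f = 0 — SINGULAR.
  x = 1: f_y(1, y) = -6*y**2 - 30*y - 35; no integer root y with |y| ≤ 4.
  x = 2: f_y(2, y) = -6*y**2 - 26*y - 20; vanishes at y ∈ {-1}. (2, -1): f_x = 28 ≠ 0.
  x = 3: f_y(3, y) = -6*y**2 - 22*y - 3; no integer root y with |y| ≤ 4.
  x = 4: f_y(4, y) = -6*y**2 - 18*y + 16; no integer root y with |y| ≤ 4.
Only singular point on the grid: (0, -3).
Classify: substitute x = 0 + u, y = -3 + v and expand: f = u**3 + u**2*v + 2*u*v**2 - 2*v**3 + v**2.
No constant or linear terms (consistent with a singular point). Quadratic part: v**2. Cubic part: u**3 + u**2*v + 2*u*v**2 - 2*v**3.
The quadratic part v**2 is a perfect square, so there is a single (double) tangent line v = 0, i.e. y = -3. Restricting the cubic part to that line (v = 0) leaves u**3 ≠ 0, so f is not divisible by v and the branch is v² ≈ -u**3 to lowest order — this is a cusp.
Classification: cusp.


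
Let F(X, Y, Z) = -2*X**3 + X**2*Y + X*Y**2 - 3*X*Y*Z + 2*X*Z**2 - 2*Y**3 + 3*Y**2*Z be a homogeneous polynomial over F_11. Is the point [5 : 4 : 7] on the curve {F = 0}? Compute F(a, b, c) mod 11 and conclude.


F(5,4,7) ≡ 10 (mod 11); P is NOT on the curve.

Evaluate F(5, 4, 7) term-by-term (mod 11).
  -2*X**3 ↦ -2·125·1·1 = -250
  X**2*Y ↦ 1·25·4·1 = 100
  X*Y**2 ↦ 1·5·16·1 = 80
  -3*X*Y*Z ↦ -3·5·4·7 = -420
  2*X*Z**2 ↦ 2·5·1·49 = 490
  -2*Y**3 ↦ -2·1·64·1 = -128
  3*Y**2*Z ↦ 3·1·16·7 = 336
Sum: F(5, 4, 7) = (-250) + (100) + (80) + (-420) + (490) + (-128) + (336) = 208.
Reducing mod 11: 208 ≡ 10 (mod 11).
Since F(a, b, c) ≡ 10 ≠ 0 (mod 11), P does NOT lie on the curve.


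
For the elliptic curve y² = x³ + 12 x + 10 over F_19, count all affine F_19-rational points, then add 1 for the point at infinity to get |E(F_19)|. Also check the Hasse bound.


Affine points = {(1, 2), (1, 17), (2, 2), (2, 17), (3, 4), (3, 15), (5, 9), (5, 10), (7, 0), (9, 7), (9, 12), (10, 3), (10, 16), (12, 1), (12, 18), (13, 8), (13, 11), (16, 2), (16, 17), (17, 4), (17, 15), (18, 4), (18, 15)}; affine count = 23; |E(F_19)| = 24.

Discriminant check: Δ ∝ 4a³ + 27b² = 4·12³ + 27·10² = 4·1728 + 27·100 ≡ 17 (mod 19). Nonzero ⇒ E is nonsingular.
For each x ∈ F_19, compute rhs = x³ + 12·x + 10 mod 19, then count y ∈ F_19 with y² ≡ rhs.
  x = 0: rhs = 10, matching y values: none (0 points).
  x = 1: rhs = 4, matching y values: 2, 17 (2 points).
  x = 2: rhs = 4, matching y values: 2, 17 (2 points).
  x = 3: rhs = 16, matching y values: 4, 15 (2 points).
  x = 4: rhs = 8, matching y values: none (0 points).
  x = 5: rhs = 5, matching y values: 9, 10 (2 points).
  x = 6: rhs = 13, matching y values: none (0 points).
  x = 7: rhs = 0, matching y values: 0 (1 points).
  x = 8: rhs = 10, matching y values: none (0 points).
  x = 9: rhs = 11, matching y values: 7, 12 (2 points).
  x = 10: rhs = 9, matching y values: 3, 16 (2 points).
  x = 11: rhs = 10, matching y values: none (0 points).
  x = 12: rhs = 1, matching y values: 1, 18 (2 points).
  x = 13: rhs = 7, matching y values: 8, 11 (2 points).
  x = 14: rhs = 15, matching y values: none (0 points).
  x = 15: rhs = 12, matching y values: none (0 points).
  x = 16: rhs = 4, matching y values: 2, 17 (2 points).
  x = 17: rhs = 16, matching y values: 4, 15 (2 points).
  x = 18: rhs = 16, matching y values: 4, 15 (2 points).
Total affine count: 23.
Full point count |E(F_19)| = 23 + 1 = 24.
Hasse bound: |24 − (19+1)| = |4| = 4 ≤ 2√19 ≈ 8.7178 ✓.


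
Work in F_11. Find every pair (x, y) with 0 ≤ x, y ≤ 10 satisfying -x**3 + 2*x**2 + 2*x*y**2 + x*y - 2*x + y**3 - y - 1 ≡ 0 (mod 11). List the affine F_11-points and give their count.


Affine F_11-points: {(0, 6), (1, 6), (1, 8), (4, 7), (5, 4), (7, 10), (8, 3), (10, 2)}; count = 8.

For each of the 121 pairs (x, y) ∈ F_11², evaluate f(x, y) mod 11. Record the zeros.
  x = 0: [0↦10, 1↦10, 2↦5, 3↦1, 4↦4, 5↦9, 6↦0, 7↦5, 8↦8, 9↦4, 10↦10]  zeros at y ∈ {6}
  x = 1: [0↦9, 1↦1, 2↦3, 3↦10, 4↦6, 5↦8, 6↦0, 7↦10, 8↦0, 9↦9, 10↦10]  zeros at y ∈ {6, 8}
  x = 2: [0↦6, 1↦1, 2↦10, 3↦6, 4↦6, 5↦5, 6↦9, 7↦2, 8↦1, 9↦1, 10↦8]  zeros at y ∈ ∅
  x = 3: [0↦6, 1↦4, 2↦9, 3↦5, 4↦9, 5↦5, 6↦10, 7↦8, 8↦5, 9↦7, 10↦9]  zeros at y ∈ ∅
  x = 4: [0↦3, 1↦4, 2↦5, 3↦1, 4↦9, 5↦2, 6↦8, 7↦0, 8↦6, 9↦10, 10↦7]  zeros at y ∈ {7}
  x = 5: [0↦2, 1↦6, 2↦3, 3↦10, 4↦0, 5↦1, 6↦8, 7↦5, 8↦9, 9↦4, 10↦7]  zeros at y ∈ {4}
  x = 6: [0↦8, 1↦4, 2↦8, 3↦4, 4↦9, 5↦7, 6↦4, 7↦6, 8↦8, 9↦5, 10↦3]  zeros at y ∈ ∅
  x = 7: [0↦4, 1↦3, 2↦3, 3↦10, 4↦8, 5↦3, 6↦1, 7↦8, 8↦8, 9↦7, 10↦0]  zeros at y ∈ {10}
  x = 8: [0↦6, 1↦8, 2↦4, 3↦0, 4↦2, 5↦5, 6↦4, 7↦5, 8↦3, 9↦4, 10↦3]  zeros at y ∈ {3}
  x = 9: [0↦8, 1↦2, 2↦5, 3↦1, 4↦7, 5↦7, 6↦7, 7↦2, 8↦9, 9↦1, 10↦6]  zeros at y ∈ ∅
  x = 10: [0↦4, 1↦1, 2↦0, 3↦7, 4↦6, 5↦3, 6↦4, 7↦4, 8↦9, 9↦3, 10↦3]  zeros at y ∈ {2}
Collecting zeros: affine points = {(0, 6), (1, 6), (1, 8), (4, 7), (5, 4), (7, 10), (8, 3), (10, 2)}.
Total count |C(F_11)_aff| = 8.


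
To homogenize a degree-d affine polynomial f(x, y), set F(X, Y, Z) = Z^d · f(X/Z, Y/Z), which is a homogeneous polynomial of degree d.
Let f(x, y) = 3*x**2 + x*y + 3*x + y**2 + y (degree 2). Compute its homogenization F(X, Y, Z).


F(X, Y, Z) = 3*X**2 + X*Y + 3*X*Z + Y**2 + Y*Z

deg(f) = 2.
Substitute x = X/Z, y = Y/Z into f, then multiply by Z^2.
  monomial 3·x^2·y^0 ↦ 3·X^2·Y^0·Z^0.
  monomial 1·x^1·y^1 ↦ 1·X^1·Y^1·Z^0.
  monomial 3·x^1·y^0 ↦ 3·X^1·Y^0·Z^1.
  monomial 1·x^0·y^2 ↦ 1·X^0·Y^2·Z^0.
  monomial 1·x^0·y^1 ↦ 1·X^0·Y^1·Z^1.
Collecting: F(X, Y, Z) = 3*X**2 + X*Y + 3*X*Z + Y**2 + Y*Z.


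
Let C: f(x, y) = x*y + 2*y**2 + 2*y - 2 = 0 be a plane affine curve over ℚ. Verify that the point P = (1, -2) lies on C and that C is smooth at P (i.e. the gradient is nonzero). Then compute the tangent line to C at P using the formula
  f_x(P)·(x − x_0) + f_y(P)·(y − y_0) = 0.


Tangent line at P: -2*x - 5*y - 8 = 0.

Step 1: f(1, -2) = 0, so P lies on C.
Step 2: partial derivatives
  f_x(x, y) = y, f_y(x, y) = x + 4*y + 2.
  f_x(P) = -2, f_y(P) = -5 (gradient nonzero, so P is smooth).
Step 3: tangent line at P: -2·(x − 1) + -5·(y − -2) = 0.
Expanding: -2*x - 5*y - 8 = 0.


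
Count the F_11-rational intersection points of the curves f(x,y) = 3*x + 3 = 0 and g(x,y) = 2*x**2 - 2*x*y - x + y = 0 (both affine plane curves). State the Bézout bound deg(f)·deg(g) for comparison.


Common zeros: {(10, 10)}; count = 1; Bézout bound = 2.

deg(f) = 1, deg(g) = 2, so Bézout bound = 2.
Scan x ∈ F_11. For each x, list the y ∈ F_11 with f(x, y) ≡ 0 and those with g(x, y) ≡ 0 (mod 11); the common zeros in that column are the intersection.
  x = 0: f ≡ 0 at y ∈ ∅; g ≡ 0 at y ∈ {0}; common: ∅.
  x = 1: f ≡ 0 at y ∈ ∅; g ≡ 0 at y ∈ {1}; common: ∅.
  x = 2: f ≡ 0 at y ∈ ∅; g ≡ 0 at y ∈ {2}; common: ∅.
  x = 3: f ≡ 0 at y ∈ ∅; g ≡ 0 at y ∈ {3}; common: ∅.
  x = 4: f ≡ 0 at y ∈ ∅; g ≡ 0 at y ∈ {4}; common: ∅.
  x = 5: f ≡ 0 at y ∈ ∅; g ≡ 0 at y ∈ {5}; common: ∅.
  x = 6: f ≡ 0 at y ∈ ∅; g ≡ 0 at y ∈ {0, 1, 2, 3, 4, 5, 6, 7, 8, 9, 10}; common: ∅.
  x = 7: f ≡ 0 at y ∈ ∅; g ≡ 0 at y ∈ {7}; common: ∅.
  x = 8: f ≡ 0 at y ∈ ∅; g ≡ 0 at y ∈ {8}; common: ∅.
  x = 9: f ≡ 0 at y ∈ ∅; g ≡ 0 at y ∈ {9}; common: ∅.
  x = 10: f ≡ 0 at y ∈ {0, 1, 2, 3, 4, 5, 6, 7, 8, 9, 10}; g ≡ 0 at y ∈ {10}; common: {10}.
Collecting: common zeros = {(10, 10)}, so the count is 1.
Comparison with the Bézout bound: 1 ≤ 2 = deg(f)·deg(g), as expected for curves with no common component (the affine F_11-count falls short of the bound because intersections may lie at infinity, over extension fields, or carry multiplicity).


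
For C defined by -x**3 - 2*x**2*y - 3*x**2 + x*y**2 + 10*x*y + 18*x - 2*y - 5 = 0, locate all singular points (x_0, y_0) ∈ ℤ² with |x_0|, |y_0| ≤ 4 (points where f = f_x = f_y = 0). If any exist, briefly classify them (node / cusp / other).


Singular points: {(1, -3)}; classification: cusp.

Compute partial derivatives:
  f_x = -3*x**2 - 4*x*y - 6*x + y**2 + 10*y + 18.
  f_y = -2*x**2 + 2*x*y + 10*x - 2.
Scan x_0 ∈ {−4, ..., 4}. For each x_0, f_y(x_0, y) is a polynomial in y; find its integer roots y ∈ {−4, ..., 4}, then test f_x and f at those candidates.
  x = -4: f_y(-4, y) = -8*y - 74; no integer root y with |y| ≤ 4.
  x = -3: f_y(-3, y) = -6*y - 50; no integer root y with |y| ≤ 4.
  x = -2: f_y(-2, y) = -4*y - 30; no integer root y with |y| ≤ 4.
  x = -1: f_y(-1, y) = -2*y - 14; no integer root y with |y| ≤ 4.
  x = 0: f_y(0, y) = -2; no integer root y with |y| ≤ 4.
  x = 1: f_y(1, y) = 2*y + 6; vanishes at y ∈ {-3}. (1, -3): f_x = 0, f = 0 — SINGULAR.
  x = 2: f_y(2, y) = 4*y + 10; no integer root y with |y| ≤ 4.
  x = 3: f_y(3, y) = 6*y + 10; no integer root y with |y| ≤ 4.
  x = 4: f_y(4, y) = 8*y + 6; no integer root y with |y| ≤ 4.
Only singular point on the grid: (1, -3).
Classify: substitute x = 1 + u, y = -3 + v and expand: f = -u**3 - 2*u**2*v + u*v**2 + v**2.
No constant or linear terms (consistent with a singular point). Quadratic part: v**2. Cubic part: -u**3 - 2*u**2*v + u*v**2.
The quadratic part v**2 is a perfect square, so there is a single (double) tangent line v = 0, i.e. y = -3. Restricting the cubic part to that line (v = 0) leaves -u**3 ≠ 0, so f is not divisible by v and the branch is v² ≈ u**3 to lowest order — this is a cusp.
Classification: cusp.


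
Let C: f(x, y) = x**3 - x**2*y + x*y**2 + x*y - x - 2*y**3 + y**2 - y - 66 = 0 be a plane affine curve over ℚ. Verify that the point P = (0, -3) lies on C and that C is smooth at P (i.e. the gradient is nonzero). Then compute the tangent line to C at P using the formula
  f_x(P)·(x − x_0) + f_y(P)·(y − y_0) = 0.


Tangent line at P: 5*x - 61*y - 183 = 0.

Step 1: f(0, -3) = 0, so P lies on C.
Step 2: partial derivatives
  f_x(x, y) = 3*x**2 - 2*x*y + y**2 + y - 1, f_y(x, y) = -x**2 + 2*x*y + x - 6*y**2 + 2*y - 1.
  f_x(P) = 5, f_y(P) = -61 (gradient nonzero, so P is smooth).
Step 3: tangent line at P: 5·(x − 0) + -61·(y − -3) = 0.
Expanding: 5*x - 61*y - 183 = 0.


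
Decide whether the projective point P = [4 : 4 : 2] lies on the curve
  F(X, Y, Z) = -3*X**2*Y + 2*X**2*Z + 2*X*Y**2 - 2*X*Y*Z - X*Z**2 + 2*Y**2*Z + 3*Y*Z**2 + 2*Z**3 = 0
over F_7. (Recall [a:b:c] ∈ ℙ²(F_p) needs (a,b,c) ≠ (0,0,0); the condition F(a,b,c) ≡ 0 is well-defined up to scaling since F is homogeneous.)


F(4,4,2) ≡ 6 (mod 7); P is NOT on the curve.

Evaluate F(4, 4, 2) term-by-term (mod 7).
  -3*X**2*Y ↦ -3·16·4·1 = -192
  2*X**2*Z ↦ 2·16·1·2 = 64
  2*X*Y**2 ↦ 2·4·16·1 = 128
  -2*X*Y*Z ↦ -2·4·4·2 = -64
  -X*Z**2 ↦ -1·4·1·4 = -16
  2*Y**2*Z ↦ 2·1·16·2 = 64
  3*Y*Z**2 ↦ 3·1·4·4 = 48
  2*Z**3 ↦ 2·1·1·8 = 16
Sum: F(4, 4, 2) = (-192) + (64) + (128) + (-64) + (-16) + (64) + (48) + (16) = 48.
Reducing mod 7: 48 ≡ 6 (mod 7).
Since F(a, b, c) ≡ 6 ≠ 0 (mod 7), P does NOT lie on the curve.


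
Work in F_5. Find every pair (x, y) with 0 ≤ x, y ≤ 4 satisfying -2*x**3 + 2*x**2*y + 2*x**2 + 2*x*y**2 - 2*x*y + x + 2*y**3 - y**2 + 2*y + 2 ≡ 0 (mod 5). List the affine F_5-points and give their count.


Affine F_5-points: {(0, 1), (1, 4), (2, 3), (3, 1), (3, 3), (4, 0), (4, 1), (4, 3)}; count = 8.

For each of the 25 pairs (x, y) ∈ F_5², evaluate f(x, y) mod 5. Record the zeros.
  x = 0: [0↦2, 1↦0, 2↦3, 3↦3, 4↦2]  zeros at y ∈ {1}
  x = 1: [0↦3, 1↦3, 2↦2, 3↦2, 4↦0]  zeros at y ∈ {4}
  x = 2: [0↦1, 1↦2, 2↦1, 3↦0, 4↦1]  zeros at y ∈ {3}
  x = 3: [0↦4, 1↦0, 2↦3, 3↦0, 4↦3]  zeros at y ∈ {1, 3}
  x = 4: [0↦0, 1↦0, 2↦1, 3↦0, 4↦4]  zeros at y ∈ {0, 1, 3}
Collecting zeros: affine points = {(0, 1), (1, 4), (2, 3), (3, 1), (3, 3), (4, 0), (4, 1), (4, 3)}.
Total count |C(F_5)_aff| = 8.


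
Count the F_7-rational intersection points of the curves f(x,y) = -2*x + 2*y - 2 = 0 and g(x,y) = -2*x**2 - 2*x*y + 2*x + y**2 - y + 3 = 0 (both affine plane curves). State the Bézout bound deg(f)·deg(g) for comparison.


Common zeros: {(2, 3), (3, 4)}; count = 2; Bézout bound = 2.

deg(f) = 1, deg(g) = 2, so Bézout bound = 2.
Scan x ∈ F_7. For each x, list the y ∈ F_7 with f(x, y) ≡ 0 and those with g(x, y) ≡ 0 (mod 7); the common zeros in that column are the intersection.
  x = 0: f ≡ 0 at y ∈ {1}; g ≡ 0 at y ∈ ∅; common: ∅.
  x = 1: f ≡ 0 at y ∈ {2}; g ≡ 0 at y ∈ {4, 6}; common: ∅.
  x = 2: f ≡ 0 at y ∈ {3}; g ≡ 0 at y ∈ {2, 3}; common: {3}.
  x = 3: f ≡ 0 at y ∈ {4}; g ≡ 0 at y ∈ {3, 4}; common: {4}.
  x = 4: f ≡ 0 at y ∈ {5}; g ≡ 0 at y ∈ {0, 2}; common: ∅.
  x = 5: f ≡ 0 at y ∈ {6}; g ≡ 0 at y ∈ ∅; common: ∅.
  x = 6: f ≡ 0 at y ∈ {0}; g ≡ 0 at y ∈ ∅; common: ∅.
Collecting: common zeros = {(2, 3), (3, 4)}, so the count is 2.
Comparison with the Bézout bound: 2 ≤ 2 = deg(f)·deg(g), as expected for curves with no common component (the bound is attained).


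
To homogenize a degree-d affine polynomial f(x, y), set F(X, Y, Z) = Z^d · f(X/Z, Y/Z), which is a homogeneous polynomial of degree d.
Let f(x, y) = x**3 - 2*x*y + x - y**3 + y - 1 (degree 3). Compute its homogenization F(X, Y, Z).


F(X, Y, Z) = X**3 - 2*X*Y*Z + X*Z**2 - Y**3 + Y*Z**2 - Z**3

deg(f) = 3.
Substitute x = X/Z, y = Y/Z into f, then multiply by Z^3.
  monomial 1·x^3·y^0 ↦ 1·X^3·Y^0·Z^0.
  monomial -2·x^1·y^1 ↦ -2·X^1·Y^1·Z^1.
  monomial 1·x^1·y^0 ↦ 1·X^1·Y^0·Z^2.
  monomial -1·x^0·y^3 ↦ -1·X^0·Y^3·Z^0.
  monomial 1·x^0·y^1 ↦ 1·X^0·Y^1·Z^2.
  monomial -1·x^0·y^0 ↦ -1·X^0·Y^0·Z^3.
Collecting: F(X, Y, Z) = X**3 - 2*X*Y*Z + X*Z**2 - Y**3 + Y*Z**2 - Z**3.


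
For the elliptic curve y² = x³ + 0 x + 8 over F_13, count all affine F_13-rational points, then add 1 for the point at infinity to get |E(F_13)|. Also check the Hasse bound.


Affine points = {(1, 3), (1, 10), (2, 4), (2, 9), (3, 3), (3, 10), (5, 4), (5, 9), (6, 4), (6, 9), (7, 0), (8, 0), (9, 3), (9, 10), (11, 0)}; affine count = 15; |E(F_13)| = 16.

Discriminant check: Δ ∝ 4a³ + 27b² = 4·0³ + 27·8² = 4·0 + 27·64 ≡ 12 (mod 13). Nonzero ⇒ E is nonsingular.
For each x ∈ F_13, compute rhs = x³ + 0·x + 8 mod 13, then count y ∈ F_13 with y² ≡ rhs.
  x = 0: rhs = 8, matching y values: none (0 points).
  x = 1: rhs = 9, matching y values: 3, 10 (2 points).
  x = 2: rhs = 3, matching y values: 4, 9 (2 points).
  x = 3: rhs = 9, matching y values: 3, 10 (2 points).
  x = 4: rhs = 7, matching y values: none (0 points).
  x = 5: rhs = 3, matching y values: 4, 9 (2 points).
  x = 6: rhs = 3, matching y values: 4, 9 (2 points).
  x = 7: rhs = 0, matching y values: 0 (1 points).
  x = 8: rhs = 0, matching y values: 0 (1 points).
  x = 9: rhs = 9, matching y values: 3, 10 (2 points).
  x = 10: rhs = 7, matching y values: none (0 points).
  x = 11: rhs = 0, matching y values: 0 (1 points).
  x = 12: rhs = 7, matching y values: none (0 points).
Total affine count: 15.
Full point count |E(F_13)| = 15 + 1 = 16.
Hasse bound: |16 − (13+1)| = |2| = 2 ≤ 2√13 ≈ 7.2111 ✓.


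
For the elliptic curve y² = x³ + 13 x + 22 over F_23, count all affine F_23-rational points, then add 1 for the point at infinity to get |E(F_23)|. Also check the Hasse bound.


Affine points = {(1, 6), (1, 17), (4, 0), (10, 5), (10, 18), (11, 1), (11, 22), (14, 2), (14, 21), (15, 2), (15, 21), (16, 5), (16, 18), (17, 2), (17, 21), (18, 4), (18, 19), (20, 5), (20, 18), (22, 10), (22, 13)}; affine count = 21; |E(F_23)| = 22.

Discriminant check: Δ ∝ 4a³ + 27b² = 4·13³ + 27·22² = 4·2197 + 27·484 ≡ 6 (mod 23). Nonzero ⇒ E is nonsingular.
For each x ∈ F_23, compute rhs = x³ + 13·x + 22 mod 23, then count y ∈ F_23 with y² ≡ rhs.
  x = 0: rhs = 22, matching y values: none (0 points).
  x = 1: rhs = 13, matching y values: 6, 17 (2 points).
  x = 2: rhs = 10, matching y values: none (0 points).
  x = 3: rhs = 19, matching y values: none (0 points).
  x = 4: rhs = 0, matching y values: 0 (1 points).
  x = 5: rhs = 5, matching y values: none (0 points).
  x = 6: rhs = 17, matching y values: none (0 points).
  x = 7: rhs = 19, matching y values: none (0 points).
  x = 8: rhs = 17, matching y values: none (0 points).
  x = 9: rhs = 17, matching y values: none (0 points).
  x = 10: rhs = 2, matching y values: 5, 18 (2 points).
  x = 11: rhs = 1, matching y values: 1, 22 (2 points).
  x = 12: rhs = 20, matching y values: none (0 points).
  x = 13: rhs = 19, matching y values: none (0 points).
  x = 14: rhs = 4, matching y values: 2, 21 (2 points).
  x = 15: rhs = 4, matching y values: 2, 21 (2 points).
  x = 16: rhs = 2, matching y values: 5, 18 (2 points).
  x = 17: rhs = 4, matching y values: 2, 21 (2 points).
  x = 18: rhs = 16, matching y values: 4, 19 (2 points).
  x = 19: rhs = 21, matching y values: none (0 points).
  x = 20: rhs = 2, matching y values: 5, 18 (2 points).
  x = 21: rhs = 11, matching y values: none (0 points).
  x = 22: rhs = 8, matching y values: 10, 13 (2 points).
Total affine count: 21.
Full point count |E(F_23)| = 21 + 1 = 22.
Hasse bound: |22 − (23+1)| = |-2| = 2 ≤ 2√23 ≈ 9.5917 ✓.


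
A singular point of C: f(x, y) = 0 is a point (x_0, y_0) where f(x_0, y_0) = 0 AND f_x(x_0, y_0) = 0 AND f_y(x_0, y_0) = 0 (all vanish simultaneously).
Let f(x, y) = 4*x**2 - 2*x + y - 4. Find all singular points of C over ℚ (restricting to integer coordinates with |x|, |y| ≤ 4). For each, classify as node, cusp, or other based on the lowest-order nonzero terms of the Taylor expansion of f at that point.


No singular points in the scanned grid; C is smooth there.

Compute partial derivatives:
  f_x = 8*x - 2.
  f_y = 1.
f_y = 1 is a nonzero constant, so f_y never vanishes: no point (x, y) can satisfy f = f_x = f_y = 0. In particular no (x, y) ∈ {−4, ..., 4}² is singular; the curve is smooth.


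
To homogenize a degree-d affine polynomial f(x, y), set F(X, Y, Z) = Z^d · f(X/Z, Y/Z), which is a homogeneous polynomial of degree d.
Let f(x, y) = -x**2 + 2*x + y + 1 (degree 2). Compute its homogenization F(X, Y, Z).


F(X, Y, Z) = -X**2 + 2*X*Z + Y*Z + Z**2

deg(f) = 2.
Substitute x = X/Z, y = Y/Z into f, then multiply by Z^2.
  monomial -1·x^2·y^0 ↦ -1·X^2·Y^0·Z^0.
  monomial 2·x^1·y^0 ↦ 2·X^1·Y^0·Z^1.
  monomial 1·x^0·y^1 ↦ 1·X^0·Y^1·Z^1.
  monomial 1·x^0·y^0 ↦ 1·X^0·Y^0·Z^2.
Collecting: F(X, Y, Z) = -X**2 + 2*X*Z + Y*Z + Z**2.


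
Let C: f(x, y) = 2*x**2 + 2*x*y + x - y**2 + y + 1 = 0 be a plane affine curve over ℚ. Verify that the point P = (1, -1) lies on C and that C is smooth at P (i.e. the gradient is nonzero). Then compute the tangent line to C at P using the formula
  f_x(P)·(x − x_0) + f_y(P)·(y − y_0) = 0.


Tangent line at P: 3*x + 5*y + 2 = 0.

Step 1: f(1, -1) = 0, so P lies on C.
Step 2: partial derivatives
  f_x(x, y) = 4*x + 2*y + 1, f_y(x, y) = 2*x - 2*y + 1.
  f_x(P) = 3, f_y(P) = 5 (gradient nonzero, so P is smooth).
Step 3: tangent line at P: 3·(x − 1) + 5·(y − -1) = 0.
Expanding: 3*x + 5*y + 2 = 0.


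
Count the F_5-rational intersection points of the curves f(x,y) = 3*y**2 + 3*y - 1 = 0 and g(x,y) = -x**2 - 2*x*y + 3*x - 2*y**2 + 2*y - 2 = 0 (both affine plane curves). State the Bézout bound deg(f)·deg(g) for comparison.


Common zeros: ∅; count = 0; Bézout bound = 4.

deg(f) = 2, deg(g) = 2, so Bézout bound = 4.
Scan x ∈ F_5. For each x, list the y ∈ F_5 with f(x, y) ≡ 0 and those with g(x, y) ≡ 0 (mod 5); the common zeros in that column are the intersection.
  x = 0: f ≡ 0 at y ∈ {1, 3}; g ≡ 0 at y ∈ ∅; common: ∅.
  x = 1: f ≡ 0 at y ∈ {1, 3}; g ≡ 0 at y ∈ {0}; common: ∅.
  x = 2: f ≡ 0 at y ∈ {1, 3}; g ≡ 0 at y ∈ {0, 4}; common: ∅.
  x = 3: f ≡ 0 at y ∈ {1, 3}; g ≡ 0 at y ∈ {4}; common: ∅.
  x = 4: f ≡ 0 at y ∈ {1, 3}; g ≡ 0 at y ∈ ∅; common: ∅.
Collecting: common zeros = ∅, so the count is 0.
Comparison with the Bézout bound: 0 ≤ 4 = deg(f)·deg(g), as expected for curves with no common component (the affine F_5-count falls short of the bound because intersections may lie at infinity, over extension fields, or carry multiplicity).


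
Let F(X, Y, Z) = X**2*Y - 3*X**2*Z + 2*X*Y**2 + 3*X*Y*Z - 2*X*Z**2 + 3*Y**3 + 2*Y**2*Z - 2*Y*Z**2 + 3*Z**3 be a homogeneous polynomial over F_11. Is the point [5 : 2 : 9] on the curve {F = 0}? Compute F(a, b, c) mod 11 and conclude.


F(5,2,9) ≡ 9 (mod 11); P is NOT on the curve.

Evaluate F(5, 2, 9) term-by-term (mod 11).
  X**2*Y ↦ 1·25·2·1 = 50
  -3*X**2*Z ↦ -3·25·1·9 = -675
  2*X*Y**2 ↦ 2·5·4·1 = 40
  3*X*Y*Z ↦ 3·5·2·9 = 270
  -2*X*Z**2 ↦ -2·5·1·81 = -810
  3*Y**3 ↦ 3·1·8·1 = 24
  2*Y**2*Z ↦ 2·1·4·9 = 72
  -2*Y*Z**2 ↦ -2·1·2·81 = -324
  3*Z**3 ↦ 3·1·1·729 = 2187
Sum: F(5, 2, 9) = (50) + (-675) + (40) + (270) + (-810) + (24) + (72) + (-324) + (2187) = 834.
Reducing mod 11: 834 ≡ 9 (mod 11).
Since F(a, b, c) ≡ 9 ≠ 0 (mod 11), P does NOT lie on the curve.


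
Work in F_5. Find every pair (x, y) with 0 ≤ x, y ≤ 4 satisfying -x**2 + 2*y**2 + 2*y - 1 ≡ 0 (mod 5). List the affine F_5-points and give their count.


Affine F_5-points: {(1, 2), (2, 0), (2, 4), (3, 0), (3, 4), (4, 2)}; count = 6.

For each of the 25 pairs (x, y) ∈ F_5², evaluate f(x, y) mod 5. Record the zeros.
  x = 0: [0↦4, 1↦3, 2↦1, 3↦3, 4↦4]  zeros at y ∈ ∅
  x = 1: [0↦3, 1↦2, 2↦0, 3↦2, 4↦3]  zeros at y ∈ {2}
  x = 2: [0↦0, 1↦4, 2↦2, 3↦4, 4↦0]  zeros at y ∈ {0, 4}
  x = 3: [0↦0, 1↦4, 2↦2, 3↦4, 4↦0]  zeros at y ∈ {0, 4}
  x = 4: [0↦3, 1↦2, 2↦0, 3↦2, 4↦3]  zeros at y ∈ {2}
Collecting zeros: affine points = {(1, 2), (2, 0), (2, 4), (3, 0), (3, 4), (4, 2)}.
Total count |C(F_5)_aff| = 6.


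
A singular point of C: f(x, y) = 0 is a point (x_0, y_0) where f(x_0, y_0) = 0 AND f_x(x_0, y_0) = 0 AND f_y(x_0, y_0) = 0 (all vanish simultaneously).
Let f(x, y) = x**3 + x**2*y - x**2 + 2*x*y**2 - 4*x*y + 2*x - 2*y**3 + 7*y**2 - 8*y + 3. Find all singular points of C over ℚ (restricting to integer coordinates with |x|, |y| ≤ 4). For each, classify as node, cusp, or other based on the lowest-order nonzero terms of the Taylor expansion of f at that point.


Singular points: {(0, 1)}; classification: cusp.

Compute partial derivatives:
  f_x = 3*x**2 + 2*x*y - 2*x + 2*y**2 - 4*y + 2.
  f_y = x**2 + 4*x*y - 4*x - 6*y**2 + 14*y - 8.
Scan x_0 ∈ {−4, ..., 4}. For each x_0, f_y(x_0, y) is a polynomial in y; find its integer roots y ∈ {−4, ..., 4}, then test f_x and f at those candidates.
  x = -4: f_y(-4, y) = -6*y**2 - 2*y + 24; no integer root y with |y| ≤ 4.
  x = -3: f_y(-3, y) = -6*y**2 + 2*y + 13; no integer root y with |y| ≤ 4.
  x = -2: f_y(-2, y) = -6*y**2 + 6*y + 4; no integer root y with |y| ≤ 4.
  x = -1: f_y(-1, y) = -6*y**2 + 10*y - 3; no integer root y with |y| ≤ 4.
  x = 0: f_y(0, y) = -6*y**2 + 14*y - 8; vanishes at y ∈ {1}. (0, 1): f_x = 0, f = 0 — SINGULAR.
  x = 1: f_y(1, y) = -6*y**2 + 18*y - 11; no integer root y with |y| ≤ 4.
  x = 2: f_y(2, y) = -6*y**2 + 22*y - 12; vanishes at y ∈ {3}. (2, 3): f_x = 28 ≠ 0.
  x = 3: f_y(3, y) = -6*y**2 + 26*y - 11; no integer root y with |y| ≤ 4.
  x = 4: f_y(4, y) = -6*y**2 + 30*y - 8; no integer root y with |y| ≤ 4.
Only singular point on the grid: (0, 1).
Classify: substitute x = 0 + u, y = 1 + v and expand: f = u**3 + u**2*v + 2*u*v**2 - 2*v**3 + v**2.
No constant or linear terms (consistent with a singular point). Quadratic part: v**2. Cubic part: u**3 + u**2*v + 2*u*v**2 - 2*v**3.
The quadratic part v**2 is a perfect square, so there is a single (double) tangent line v = 0, i.e. y = 1. Restricting the cubic part to that line (v = 0) leaves u**3 ≠ 0, so f is not divisible by v and the branch is v² ≈ -u**3 to lowest order — this is a cusp.
Classification: cusp.


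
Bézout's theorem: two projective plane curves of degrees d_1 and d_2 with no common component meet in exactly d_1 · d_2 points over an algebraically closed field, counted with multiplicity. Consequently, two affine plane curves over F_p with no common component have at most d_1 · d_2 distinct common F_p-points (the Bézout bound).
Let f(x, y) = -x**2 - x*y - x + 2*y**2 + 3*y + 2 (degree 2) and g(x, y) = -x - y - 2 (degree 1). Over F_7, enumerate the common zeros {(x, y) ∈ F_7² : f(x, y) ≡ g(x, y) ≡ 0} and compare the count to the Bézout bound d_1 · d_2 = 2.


Common zeros: {(5, 0), (6, 6)}; count = 2; Bézout bound = 2.

deg(f) = 2, deg(g) = 1, so Bézout bound = 2.
Scan x ∈ F_7. For each x, list the y ∈ F_7 with f(x, y) ≡ 0 and those with g(x, y) ≡ 0 (mod 7); the common zeros in that column are the intersection.
  x = 0: f ≡ 0 at y ∈ {1}; g ≡ 0 at y ∈ {5}; common: ∅.
  x = 1: f ≡ 0 at y ∈ {0, 6}; g ≡ 0 at y ∈ {4}; common: ∅.
  x = 2: f ≡ 0 at y ∈ ∅; g ≡ 0 at y ∈ {3}; common: ∅.
  x = 3: f ≡ 0 at y ∈ ∅; g ≡ 0 at y ∈ {2}; common: ∅.
  x = 4: f ≡ 0 at y ∈ ∅; g ≡ 0 at y ∈ {1}; common: ∅.
  x = 5: f ≡ 0 at y ∈ {0, 1}; g ≡ 0 at y ∈ {0}; common: {0}.
  x = 6: f ≡ 0 at y ∈ {6}; g ≡ 0 at y ∈ {6}; common: {6}.
Collecting: common zeros = {(5, 0), (6, 6)}, so the count is 2.
Comparison with the Bézout bound: 2 ≤ 2 = deg(f)·deg(g), as expected for curves with no common component (the bound is attained).


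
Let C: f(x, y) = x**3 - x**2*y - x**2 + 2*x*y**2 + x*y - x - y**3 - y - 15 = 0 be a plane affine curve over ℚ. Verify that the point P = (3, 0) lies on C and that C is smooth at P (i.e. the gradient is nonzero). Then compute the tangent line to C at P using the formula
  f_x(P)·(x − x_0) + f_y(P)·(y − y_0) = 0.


Tangent line at P: 20*x - 7*y - 60 = 0.

Step 1: f(3, 0) = 0, so P lies on C.
Step 2: partial derivatives
  f_x(x, y) = 3*x**2 - 2*x*y - 2*x + 2*y**2 + y - 1, f_y(x, y) = -x**2 + 4*x*y + x - 3*y**2 - 1.
  f_x(P) = 20, f_y(P) = -7 (gradient nonzero, so P is smooth).
Step 3: tangent line at P: 20·(x − 3) + -7·(y − 0) = 0.
Expanding: 20*x - 7*y - 60 = 0.


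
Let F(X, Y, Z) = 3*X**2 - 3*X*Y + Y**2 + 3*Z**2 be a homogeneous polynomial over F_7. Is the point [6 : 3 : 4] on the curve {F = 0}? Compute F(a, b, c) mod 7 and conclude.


F(6,3,4) ≡ 6 (mod 7); P is NOT on the curve.

Evaluate F(6, 3, 4) term-by-term (mod 7).
  3*X**2 ↦ 3·36·1·1 = 108
  -3*X*Y ↦ -3·6·3·1 = -54
  Y**2 ↦ 1·1·9·1 = 9
  3*Z**2 ↦ 3·1·1·16 = 48
Sum: F(6, 3, 4) = (108) + (-54) + (9) + (48) = 111.
Reducing mod 7: 111 ≡ 6 (mod 7).
Since F(a, b, c) ≡ 6 ≠ 0 (mod 7), P does NOT lie on the curve.


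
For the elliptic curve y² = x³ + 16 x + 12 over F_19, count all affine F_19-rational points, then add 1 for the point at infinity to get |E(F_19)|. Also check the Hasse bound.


Affine points = {(3, 7), (3, 12), (4, 8), (4, 11), (6, 1), (6, 18), (7, 7), (7, 12), (8, 5), (8, 14), (9, 7), (9, 12), (13, 2), (13, 17), (14, 4), (14, 15), (15, 6), (15, 13)}; affine count = 18; |E(F_19)| = 19.

Discriminant check: Δ ∝ 4a³ + 27b² = 4·16³ + 27·12² = 4·4096 + 27·144 ≡ 18 (mod 19). Nonzero ⇒ E is nonsingular.
For each x ∈ F_19, compute rhs = x³ + 16·x + 12 mod 19, then count y ∈ F_19 with y² ≡ rhs.
  x = 0: rhs = 12, matching y values: none (0 points).
  x = 1: rhs = 10, matching y values: none (0 points).
  x = 2: rhs = 14, matching y values: none (0 points).
  x = 3: rhs = 11, matching y values: 7, 12 (2 points).
  x = 4: rhs = 7, matching y values: 8, 11 (2 points).
  x = 5: rhs = 8, matching y values: none (0 points).
  x = 6: rhs = 1, matching y values: 1, 18 (2 points).
  x = 7: rhs = 11, matching y values: 7, 12 (2 points).
  x = 8: rhs = 6, matching y values: 5, 14 (2 points).
  x = 9: rhs = 11, matching y values: 7, 12 (2 points).
  x = 10: rhs = 13, matching y values: none (0 points).
  x = 11: rhs = 18, matching y values: none (0 points).
  x = 12: rhs = 13, matching y values: none (0 points).
  x = 13: rhs = 4, matching y values: 2, 17 (2 points).
  x = 14: rhs = 16, matching y values: 4, 15 (2 points).
  x = 15: rhs = 17, matching y values: 6, 13 (2 points).
  x = 16: rhs = 13, matching y values: none (0 points).
  x = 17: rhs = 10, matching y values: none (0 points).
  x = 18: rhs = 14, matching y values: none (0 points).
Total affine count: 18.
Full point count |E(F_19)| = 18 + 1 = 19.
Hasse bound: |19 − (19+1)| = |-1| = 1 ≤ 2√19 ≈ 8.7178 ✓.


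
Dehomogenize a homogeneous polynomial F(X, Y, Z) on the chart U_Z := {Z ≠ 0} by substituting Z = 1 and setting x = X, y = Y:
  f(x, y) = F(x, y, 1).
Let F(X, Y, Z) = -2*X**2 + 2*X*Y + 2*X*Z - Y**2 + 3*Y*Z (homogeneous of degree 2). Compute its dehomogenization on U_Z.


f(x, y) = -2*x**2 + 2*x*y + 2*x - y**2 + 3*y

On U_Z we set Z = 1. Each monomial c·X^i·Y^j·Z^k in F becomes c·x^i·y^j·1^k = c·x^i·y^j.
Substituting Z = 1: F(X, Y, 1) = -2*x**2 + 2*x*y + 2*x - y**2 + 3*y.
Note: deg(f) ≤ deg(F) = 2; strict inequality happens when F is divisible by Z (lost terms).


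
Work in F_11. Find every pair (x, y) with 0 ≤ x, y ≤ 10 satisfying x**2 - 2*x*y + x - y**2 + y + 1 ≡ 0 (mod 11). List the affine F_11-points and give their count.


Affine F_11-points: {(0, 4), (0, 8), (2, 3), (2, 5), (3, 3), (4, 7), (4, 8), (7, 4), (7, 5), (8, 9), (9, 7), (9, 9)}; count = 12.

For each of the 121 pairs (x, y) ∈ F_11², evaluate f(x, y) mod 11. Record the zeros.
  x = 0: [0↦1, 1↦1, 2↦10, 3↦6, 4↦0, 5↦3, 6↦4, 7↦3, 8↦0, 9↦6, 10↦10]  zeros at y ∈ {4, 8}
  x = 1: [0↦3, 1↦1, 2↦8, 3↦2, 4↦5, 5↦6, 6↦5, 7↦2, 8↦8, 9↦1, 10↦3]  zeros at y ∈ ∅
  x = 2: [0↦7, 1↦3, 2↦8, 3↦0, 4↦1, 5↦0, 6↦8, 7↦3, 8↦7, 9↦9, 10↦9]  zeros at y ∈ {3, 5}
  x = 3: [0↦2, 1↦7, 2↦10, 3↦0, 4↦10, 5↦7, 6↦2, 7↦6, 8↦8, 9↦8, 10↦6]  zeros at y ∈ {3}
  x = 4: [0↦10, 1↦2, 2↦3, 3↦2, 4↦10, 5↦5, 6↦9, 7↦0, 8↦0, 9↦9, 10↦5]  zeros at y ∈ {7, 8}
  x = 5: [0↦9, 1↦10, 2↦9, 3↦6, 4↦1, 5↦5, 6↦7, 7↦7, 8↦5, 9↦1, 10↦6]  zeros at y ∈ ∅
  x = 6: [0↦10, 1↦9, 2↦6, 3↦1, 4↦5, 5↦7, 6↦7, 7↦5, 8↦1, 9↦6, 10↦9]  zeros at y ∈ ∅
  x = 7: [0↦2, 1↦10, 2↦5, 3↦9, 4↦0, 5↦0, 6↦9, 7↦5, 8↦10, 9↦2, 10↦3]  zeros at y ∈ {4, 5}
  x = 8: [0↦7, 1↦2, 2↦6, 3↦8, 4↦8, 5↦6, 6↦2, 7↦7, 8↦10, 9↦0, 10↦10]  zeros at y ∈ {9}
  x = 9: [0↦3, 1↦7, 2↦9, 3↦9, 4↦7, 5↦3, 6↦8, 7↦0, 8↦1, 9↦0, 10↦8]  zeros at y ∈ {7, 9}
  x = 10: [0↦1, 1↦3, 2↦3, 3↦1, 4↦8, 5↦2, 6↦5, 7↦6, 8↦5, 9↦2, 10↦8]  zeros at y ∈ ∅
Collecting zeros: affine points = {(0, 4), (0, 8), (2, 3), (2, 5), (3, 3), (4, 7), (4, 8), (7, 4), (7, 5), (8, 9), (9, 7), (9, 9)}.
Total count |C(F_11)_aff| = 12.


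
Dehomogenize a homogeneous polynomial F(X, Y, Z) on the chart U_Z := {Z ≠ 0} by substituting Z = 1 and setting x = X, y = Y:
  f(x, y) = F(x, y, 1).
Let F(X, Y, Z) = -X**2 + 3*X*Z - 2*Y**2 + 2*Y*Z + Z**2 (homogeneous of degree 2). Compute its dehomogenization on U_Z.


f(x, y) = -x**2 + 3*x - 2*y**2 + 2*y + 1

On U_Z we set Z = 1. Each monomial c·X^i·Y^j·Z^k in F becomes c·x^i·y^j·1^k = c·x^i·y^j.
Substituting Z = 1: F(X, Y, 1) = -x**2 + 3*x - 2*y**2 + 2*y + 1.
Note: deg(f) ≤ deg(F) = 2; strict inequality happens when F is divisible by Z (lost terms).


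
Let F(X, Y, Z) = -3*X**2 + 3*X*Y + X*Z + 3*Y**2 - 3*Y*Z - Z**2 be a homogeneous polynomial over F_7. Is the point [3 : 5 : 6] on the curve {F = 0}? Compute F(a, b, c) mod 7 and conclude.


F(3,5,6) ≡ 6 (mod 7); P is NOT on the curve.

Evaluate F(3, 5, 6) term-by-term (mod 7).
  -3*X**2 ↦ -3·9·1·1 = -27
  3*X*Y ↦ 3·3·5·1 = 45
  X*Z ↦ 1·3·1·6 = 18
  3*Y**2 ↦ 3·1·25·1 = 75
  -3*Y*Z ↦ -3·1·5·6 = -90
  -Z**2 ↦ -1·1·1·36 = -36
Sum: F(3, 5, 6) = (-27) + (45) + (18) + (75) + (-90) + (-36) = -15.
Reducing mod 7: -15 ≡ 6 (mod 7).
Since F(a, b, c) ≡ 6 ≠ 0 (mod 7), P does NOT lie on the curve.


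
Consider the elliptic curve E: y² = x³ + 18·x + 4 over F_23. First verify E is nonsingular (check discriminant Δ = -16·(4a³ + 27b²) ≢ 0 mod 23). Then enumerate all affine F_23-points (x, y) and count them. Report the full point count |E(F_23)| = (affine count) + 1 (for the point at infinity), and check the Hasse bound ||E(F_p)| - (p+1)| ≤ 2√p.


Affine points = {(0, 2), (0, 21), (1, 0), (2, 5), (2, 18), (3, 4), (3, 19), (4, 5), (4, 18), (5, 9), (5, 14), (6, 11), (6, 12), (7, 6), (7, 17), (8, 4), (8, 19), (12, 4), (12, 19), (16, 8), (16, 15), (17, 5), (17, 18), (19, 11), (19, 12), (21, 11), (21, 12), (22, 10), (22, 13)}; affine count = 29; |E(F_23)| = 30.

Discriminant check: Δ ∝ 4a³ + 27b² = 4·18³ + 27·4² = 4·5832 + 27·16 ≡ 1 (mod 23). Nonzero ⇒ E is nonsingular.
For each x ∈ F_23, compute rhs = x³ + 18·x + 4 mod 23, then count y ∈ F_23 with y² ≡ rhs.
  x = 0: rhs = 4, matching y values: 2, 21 (2 points).
  x = 1: rhs = 0, matching y values: 0 (1 points).
  x = 2: rhs = 2, matching y values: 5, 18 (2 points).
  x = 3: rhs = 16, matching y values: 4, 19 (2 points).
  x = 4: rhs = 2, matching y values: 5, 18 (2 points).
  x = 5: rhs = 12, matching y values: 9, 14 (2 points).
  x = 6: rhs = 6, matching y values: 11, 12 (2 points).
  x = 7: rhs = 13, matching y values: 6, 17 (2 points).
  x = 8: rhs = 16, matching y values: 4, 19 (2 points).
  x = 9: rhs = 21, matching y values: none (0 points).
  x = 10: rhs = 11, matching y values: none (0 points).
  x = 11: rhs = 15, matching y values: none (0 points).
  x = 12: rhs = 16, matching y values: 4, 19 (2 points).
  x = 13: rhs = 20, matching y values: none (0 points).
  x = 14: rhs = 10, matching y values: none (0 points).
  x = 15: rhs = 15, matching y values: none (0 points).
  x = 16: rhs = 18, matching y values: 8, 15 (2 points).
  x = 17: rhs = 2, matching y values: 5, 18 (2 points).
  x = 18: rhs = 19, matching y values: none (0 points).
  x = 19: rhs = 6, matching y values: 11, 12 (2 points).
  x = 20: rhs = 15, matching y values: none (0 points).
  x = 21: rhs = 6, matching y values: 11, 12 (2 points).
  x = 22: rhs = 8, matching y values: 10, 13 (2 points).
Total affine count: 29.
Full point count |E(F_23)| = 29 + 1 = 30.
Hasse bound: |30 − (23+1)| = |6| = 6 ≤ 2√23 ≈ 9.5917 ✓.


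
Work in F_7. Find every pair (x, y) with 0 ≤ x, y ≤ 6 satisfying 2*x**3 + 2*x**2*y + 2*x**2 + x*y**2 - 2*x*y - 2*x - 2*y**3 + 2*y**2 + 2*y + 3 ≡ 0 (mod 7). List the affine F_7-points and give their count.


Affine F_7-points: {(2, 2), (3, 4), (3, 5)}; count = 3.

For each of the 49 pairs (x, y) ∈ F_7², evaluate f(x, y) mod 7. Record the zeros.
  x = 0: [0↦3, 1↦5, 2↦6, 3↦1, 4↦6, 5↦2, 6↦5]  zeros at y ∈ ∅
  x = 1: [0↦5, 1↦1, 2↦5, 3↦5, 4↦3, 5↦1, 6↦1]  zeros at y ∈ ∅
  x = 2: [0↦2, 1↦3, 2↦0, 3↦2, 4↦4, 5↦1, 6↦2]  zeros at y ∈ {2}
  x = 3: [0↦6, 1↦2, 2↦3, 3↦4, 4↦0, 5↦0, 6↦6]  zeros at y ∈ {4, 5}
  x = 4: [0↦1, 1↦3, 2↦5, 3↦2, 4↦3, 5↦3, 6↦4]  zeros at y ∈ ∅
  x = 5: [0↦6, 1↦4, 2↦4, 3↦1, 4↦4, 5↦1, 6↦1]  zeros at y ∈ ∅
  x = 6: [0↦5, 1↦3, 2↦5, 3↦6, 4↦1, 5↦6, 6↦2]  zeros at y ∈ ∅
Collecting zeros: affine points = {(2, 2), (3, 4), (3, 5)}.
Total count |C(F_7)_aff| = 3.
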